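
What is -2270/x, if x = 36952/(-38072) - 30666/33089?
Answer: 71491630154/59755517 ≈ 1196.4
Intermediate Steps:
x = -298777585/157470551 (x = 36952*(-1/38072) - 30666*1/33089 = -4619/4759 - 30666/33089 = -298777585/157470551 ≈ -1.8974)
-2270/x = -2270/(-298777585/157470551) = -2270*(-157470551/298777585) = 71491630154/59755517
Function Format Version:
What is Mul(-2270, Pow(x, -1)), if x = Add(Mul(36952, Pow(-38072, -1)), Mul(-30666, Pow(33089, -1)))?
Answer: Rational(71491630154, 59755517) ≈ 1196.4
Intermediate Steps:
x = Rational(-298777585, 157470551) (x = Add(Mul(36952, Rational(-1, 38072)), Mul(-30666, Rational(1, 33089))) = Add(Rational(-4619, 4759), Rational(-30666, 33089)) = Rational(-298777585, 157470551) ≈ -1.8974)
Mul(-2270, Pow(x, -1)) = Mul(-2270, Pow(Rational(-298777585, 157470551), -1)) = Mul(-2270, Rational(-157470551, 298777585)) = Rational(71491630154, 59755517)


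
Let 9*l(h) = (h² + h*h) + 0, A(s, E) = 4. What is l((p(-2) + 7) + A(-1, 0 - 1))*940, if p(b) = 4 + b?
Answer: 317720/9 ≈ 35302.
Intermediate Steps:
l(h) = 2*h²/9 (l(h) = ((h² + h*h) + 0)/9 = ((h² + h²) + 0)/9 = (2*h² + 0)/9 = (2*h²)/9 = 2*h²/9)
l((p(-2) + 7) + A(-1, 0 - 1))*940 = (2*(((4 - 2) + 7) + 4)²/9)*940 = (2*((2 + 7) + 4)²/9)*940 = (2*(9 + 4)²/9)*940 = ((2/9)*13²)*940 = ((2/9)*169)*940 = (338/9)*940 = 317720/9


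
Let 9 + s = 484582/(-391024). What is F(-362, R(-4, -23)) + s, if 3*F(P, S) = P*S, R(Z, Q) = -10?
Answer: 701747743/586536 ≈ 1196.4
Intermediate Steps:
s = -2001899/195512 (s = -9 + 484582/(-391024) = -9 + 484582*(-1/391024) = -9 - 242291/195512 = -2001899/195512 ≈ -10.239)
F(P, S) = P*S/3 (F(P, S) = (P*S)/3 = P*S/3)
F(-362, R(-4, -23)) + s = (⅓)*(-362)*(-10) - 2001899/195512 = 3620/3 - 2001899/195512 = 701747743/586536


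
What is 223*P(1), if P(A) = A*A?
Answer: 223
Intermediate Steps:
P(A) = A²
223*P(1) = 223*1² = 223*1 = 223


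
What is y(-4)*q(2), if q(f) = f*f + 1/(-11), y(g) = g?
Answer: -172/11 ≈ -15.636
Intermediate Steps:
q(f) = -1/11 + f² (q(f) = f² - 1/11 = -1/11 + f²)
y(-4)*q(2) = -4*(-1/11 + 2²) = -4*(-1/11 + 4) = -4*43/11 = -172/11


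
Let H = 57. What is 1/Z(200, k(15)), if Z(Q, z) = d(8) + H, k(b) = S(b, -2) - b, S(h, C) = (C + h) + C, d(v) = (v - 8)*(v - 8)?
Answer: 1/57 ≈ 0.017544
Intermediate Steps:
d(v) = (-8 + v)² (d(v) = (-8 + v)*(-8 + v) = (-8 + v)²)
S(h, C) = h + 2*C
k(b) = -4 (k(b) = (b + 2*(-2)) - b = (b - 4) - b = (-4 + b) - b = -4)
Z(Q, z) = 57 (Z(Q, z) = (-8 + 8)² + 57 = 0² + 57 = 0 + 57 = 57)
1/Z(200, k(15)) = 1/57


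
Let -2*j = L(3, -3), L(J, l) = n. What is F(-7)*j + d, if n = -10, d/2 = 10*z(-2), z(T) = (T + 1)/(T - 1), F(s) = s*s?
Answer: 755/3 ≈ 251.67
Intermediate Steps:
F(s) = s²
z(T) = (1 + T)/(-1 + T)
d = 20/3 (d = 2*(10*((1 - 2)/(-1 - 2))) = 2*(10*(-1/(-3))) = 2*(10*(-⅓*(-1))) = 2*(10*(⅓)) = 2*(10/3) = 20/3 ≈ 6.6667)
L(J, l) = -10
j = 5 (j = -½*(-10) = 5)
F(-7)*j + d = (-7)²*5 + 20/3 = 49*5 + 20/3 = 245 + 20/3 = 755/3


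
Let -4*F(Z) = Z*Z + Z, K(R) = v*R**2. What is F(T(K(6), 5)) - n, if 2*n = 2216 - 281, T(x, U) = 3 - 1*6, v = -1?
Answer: -969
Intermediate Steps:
K(R) = -R**2
T(x, U) = -3 (T(x, U) = 3 - 6 = -3)
F(Z) = -Z/4 - Z**2/4 (F(Z) = -(Z*Z + Z)/4 = -(Z**2 + Z)/4 = -(Z + Z**2)/4 = -Z/4 - Z**2/4)
n = 1935/2 (n = (2216 - 281)/2 = (1/2)*1935 = 1935/2 ≈ 967.50)
F(T(K(6), 5)) - n = -1/4*(-3)*(1 - 3) - 1*1935/2 = -1/4*(-3)*(-2) - 1935/2 = -3/2 - 1935/2 = -969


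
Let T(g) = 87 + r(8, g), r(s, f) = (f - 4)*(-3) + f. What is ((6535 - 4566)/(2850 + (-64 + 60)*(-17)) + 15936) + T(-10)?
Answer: 46850459/2918 ≈ 16056.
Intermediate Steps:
r(s, f) = 12 - 2*f (r(s, f) = (-4 + f)*(-3) + f = (12 - 3*f) + f = 12 - 2*f)
T(g) = 99 - 2*g (T(g) = 87 + (12 - 2*g) = 99 - 2*g)
((6535 - 4566)/(2850 + (-64 + 60)*(-17)) + 15936) + T(-10) = ((6535 - 4566)/(2850 + (-64 + 60)*(-17)) + 15936) + (99 - 2*(-10)) = (1969/(2850 - 4*(-17)) + 15936) + (99 + 20) = (1969/(2850 + 68) + 15936) + 119 = (1969/2918 + 15936) + 119 = 46503217/2918 + 119 = 46850459/2918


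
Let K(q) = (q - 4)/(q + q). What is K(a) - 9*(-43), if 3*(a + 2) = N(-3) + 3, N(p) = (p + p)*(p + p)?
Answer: 8521/22 ≈ 387.32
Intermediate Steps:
N(p) = 4*p² (N(p) = (2*p)*(2*p) = 4*p²)
a = 11 (a = -2 + (4*(-3)² + 3)/3 = -2 + (4*9 + 3)/3 = -2 + (36 + 3)/3 = -2 + (⅓)*39 = -2 + 13 = 11)
K(q) = (-4 + q)/(2*q) (K(q) = (-4 + q)/((2*q)) = (-4 + q)*(1/(2*q)) = (-4 + q)/(2*q))
K(a) - 9*(-43) = (½)*(-4 + 11)/11 - 9*(-43) = (½)*(1/11)*7 + 387 = 7/22 + 387 = 8521/22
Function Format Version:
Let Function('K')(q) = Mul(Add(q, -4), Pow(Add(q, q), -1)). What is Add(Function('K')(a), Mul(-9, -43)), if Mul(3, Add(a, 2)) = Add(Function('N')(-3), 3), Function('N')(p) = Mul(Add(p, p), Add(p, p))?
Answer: Rational(8521, 22) ≈ 387.32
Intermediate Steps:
Function('N')(p) = Mul(4, Pow(p, 2)) (Function('N')(p) = Mul(Mul(2, p), Mul(2, p)) = Mul(4, Pow(p, 2)))
a = 11 (a = Add(-2, Mul(Rational(1, 3), Add(Mul(4, Pow(-3, 2)), 3))) = Add(-2, Mul(Rational(1, 3), Add(Mul(4, 9), 3))) = Add(-2, Mul(Rational(1, 3), Add(36, 3))) = Add(-2, Mul(Rational(1, 3), 39)) = Add(-2, 13) = 11)
Function('K')(q) = Mul(Rational(1, 2), Pow(q, -1), Add(-4, q)) (Function('K')(q) = Mul(Add(-4, q), Pow(Mul(2, q), -1)) = Mul(Add(-4, q), Mul(Rational(1, 2), Pow(q, -1))) = Mul(Rational(1, 2), Pow(q, -1), Add(-4, q)))
Add(Function('K')(a), Mul(-9, -43)) = Add(Mul(Rational(1, 2), Pow(11, -1), Add(-4, 11)), Mul(-9, -43)) = Add(Mul(Rational(1, 2), Rational(1, 11), 7), 387) = Add(Rational(7, 22), 387) = Rational(8521, 22)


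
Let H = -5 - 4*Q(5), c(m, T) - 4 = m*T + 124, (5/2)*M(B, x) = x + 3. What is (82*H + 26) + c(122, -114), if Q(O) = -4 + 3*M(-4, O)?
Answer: -80004/5 ≈ -16001.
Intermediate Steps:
M(B, x) = 6/5 + 2*x/5 (M(B, x) = 2*(x + 3)/5 = 2*(3 + x)/5 = 6/5 + 2*x/5)
c(m, T) = 128 + T*m (c(m, T) = 4 + (m*T + 124) = 4 + (T*m + 124) = 4 + (124 + T*m) = 128 + T*m)
Q(O) = -2/5 + 6*O/5 (Q(O) = -4 + 3*(6/5 + 2*O/5) = -4 + (18/5 + 6*O/5) = -2/5 + 6*O/5)
H = -137/5 (H = -5 - 4*(-2/5 + (6/5)*5) = -5 - 4*(-2/5 + 6) = -5 - 4*28/5 = -5 - 112/5 = -137/5 ≈ -27.400)
(82*H + 26) + c(122, -114) = (82*(-137/5) + 26) + (128 - 114*122) = (-11234/5 + 26) + (128 - 13908) = -11104/5 - 13780 = -80004/5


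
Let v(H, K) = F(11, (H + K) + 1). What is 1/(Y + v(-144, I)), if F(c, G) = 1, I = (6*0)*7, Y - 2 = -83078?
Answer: -1/83075 ≈ -1.2037e-5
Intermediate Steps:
Y = -83076 (Y = 2 - 83078 = -83076)
I = 0 (I = 0*7 = 0)
v(H, K) = 1
1/(Y + v(-144, I)) = 1/(-83076 + 1) = 1/(-83075) = -1/83075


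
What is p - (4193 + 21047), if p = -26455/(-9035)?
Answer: -3507953/139 ≈ -25237.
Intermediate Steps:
p = 407/139 (p = -26455*(-1/9035) = 407/139 ≈ 2.9281)
p - (4193 + 21047) = 407/139 - (4193 + 21047) = 407/139 - 1*25240 = 407/139 - 25240 = -3507953/139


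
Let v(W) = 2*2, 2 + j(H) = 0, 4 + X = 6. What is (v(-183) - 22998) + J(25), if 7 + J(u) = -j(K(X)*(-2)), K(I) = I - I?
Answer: -22999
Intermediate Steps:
X = 2 (X = -4 + 6 = 2)
K(I) = 0
j(H) = -2 (j(H) = -2 + 0 = -2)
v(W) = 4
J(u) = -5 (J(u) = -7 - 1*(-2) = -7 + 2 = -5)
(v(-183) - 22998) + J(25) = (4 - 22998) - 5 = -22994 - 5 = -22999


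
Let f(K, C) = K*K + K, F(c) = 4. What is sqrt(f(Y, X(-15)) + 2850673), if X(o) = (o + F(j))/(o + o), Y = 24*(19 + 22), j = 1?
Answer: sqrt(3819913) ≈ 1954.5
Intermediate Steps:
Y = 984 (Y = 24*41 = 984)
X(o) = (4 + o)/(2*o) (X(o) = (o + 4)/(o + o) = (4 + o)/((2*o)) = (4 + o)*(1/(2*o)) = (4 + o)/(2*o))
f(K, C) = K + K**2 (f(K, C) = K**2 + K = K + K**2)
sqrt(f(Y, X(-15)) + 2850673) = sqrt(984*(1 + 984) + 2850673) = sqrt(984*985 + 2850673) = sqrt(969240 + 2850673) = sqrt(3819913)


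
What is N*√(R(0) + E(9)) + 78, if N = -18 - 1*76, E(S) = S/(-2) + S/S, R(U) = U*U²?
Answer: 78 - 47*I*√14 ≈ 78.0 - 175.86*I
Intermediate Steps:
R(U) = U³
E(S) = 1 - S/2 (E(S) = S*(-½) + 1 = -S/2 + 1 = 1 - S/2)
N = -94 (N = -18 - 76 = -94)
N*√(R(0) + E(9)) + 78 = -94*√(0³ + (1 - ½*9)) + 78 = -94*√(0 + (1 - 9/2)) + 78 = -94*√(0 - 7/2) + 78 = -47*I*√14 + 78 = 78 - 47*I*√14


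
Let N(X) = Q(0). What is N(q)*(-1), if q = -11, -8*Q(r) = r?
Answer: 0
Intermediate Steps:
Q(r) = -r/8
N(X) = 0 (N(X) = -⅛*0 = 0)
N(q)*(-1) = 0*(-1) = 0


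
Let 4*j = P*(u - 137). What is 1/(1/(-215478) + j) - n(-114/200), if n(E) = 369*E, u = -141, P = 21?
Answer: 3307324804443/15724507100 ≈ 210.33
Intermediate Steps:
j = -2919/2 (j = (21*(-141 - 137))/4 = (21*(-278))/4 = (1/4)*(-5838) = -2919/2 ≈ -1459.5)
1/(1/(-215478) + j) - n(-114/200) = 1/(1/(-215478) - 2919/2) - 369*(-114/200) = 1/(-1/215478 - 2919/2) - 369*(-114*1/200) = 1/(-157245071/107739) - 369*(-57)/100 = -107739/157245071 - 1*(-21033/100) = -107739/157245071 + 21033/100 = 3307324804443/15724507100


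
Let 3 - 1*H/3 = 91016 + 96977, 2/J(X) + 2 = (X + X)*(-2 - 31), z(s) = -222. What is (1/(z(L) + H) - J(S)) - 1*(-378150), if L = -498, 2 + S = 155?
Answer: 538706742399571/1424584800 ≈ 3.7815e+5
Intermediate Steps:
S = 153 (S = -2 + 155 = 153)
J(X) = 2/(-2 - 66*X) (J(X) = 2/(-2 + (X + X)*(-2 - 31)) = 2/(-2 + (2*X)*(-33)) = 2/(-2 - 66*X))
H = -563970 (H = 9 - 3*(91016 + 96977) = 9 - 3*187993 = 9 - 563979 = -563970)
(1/(z(L) + H) - J(S)) - 1*(-378150) = (1/(-222 - 563970) - (-1)/(1 + 33*153)) - 1*(-378150) = (1/(-564192) - (-1)/(1 + 5049)) + 378150 = (-1/564192 - (-1)/5050) + 378150 = (-1/564192 - 1*(-1/5050)) + 378150 = (-1/564192 + 1/5050) + 378150 = 279571/1424584800 + 378150 = 538706742399571/1424584800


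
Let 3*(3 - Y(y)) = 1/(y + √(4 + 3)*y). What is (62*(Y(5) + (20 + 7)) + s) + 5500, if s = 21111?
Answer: 1281226/45 - 31*√7/45 ≈ 28470.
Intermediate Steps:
Y(y) = 3 - 1/(3*(y + y*√7)) (Y(y) = 3 - 1/(3*(y + √(4 + 3)*y)) = 3 - 1/(3*(y + √7*y)) = 3 - 1/(3*(y + y*√7)))
(62*(Y(5) + (20 + 7)) + s) + 5500 = (62*((⅓)*(-1 + 9*5 + 9*5*√7)/(5*(1 + √7)) + (20 + 7)) + 21111) + 5500 = (62*((⅓)*(⅕)*(-1 + 45 + 45*√7)/(1 + √7) + 27) + 21111) + 5500 = (62*((⅓)*(⅕)*(44 + 45*√7)/(1 + √7) + 27) + 21111) + 5500 = (62*((44 + 45*√7)/(15*(1 + √7)) + 27) + 21111) + 5500 = (62*(27 + (44 + 45*√7)/(15*(1 + √7))) + 21111) + 5500 = ((1674 + 62*(44 + 45*√7)/(15*(1 + √7))) + 21111) + 5500 = (22785 + 62*(44 + 45*√7)/(15*(1 + √7))) + 5500 = 28285 + 62*(44 + 45*√7)/(15*(1 + √7))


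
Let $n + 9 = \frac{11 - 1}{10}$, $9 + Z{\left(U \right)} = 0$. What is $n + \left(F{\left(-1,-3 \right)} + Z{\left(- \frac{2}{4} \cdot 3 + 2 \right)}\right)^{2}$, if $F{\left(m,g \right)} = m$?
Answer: $92$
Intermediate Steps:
$Z{\left(U \right)} = -9$ ($Z{\left(U \right)} = -9 + 0 = -9$)
$n = -8$ ($n = -9 + \frac{11 - 1}{10} = -9 + \frac{1}{10} \cdot 10 = -9 + 1 = -8$)
$n + \left(F{\left(-1,-3 \right)} + Z{\left(- \frac{2}{4} \cdot 3 + 2 \right)}\right)^{2} = -8 + \left(-1 - 9\right)^{2} = -8 + \left(-10\right)^{2} = -8 + 100 = 92$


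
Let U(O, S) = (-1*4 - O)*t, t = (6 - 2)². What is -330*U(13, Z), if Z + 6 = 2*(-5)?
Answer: 89760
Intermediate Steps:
Z = -16 (Z = -6 + 2*(-5) = -6 - 10 = -16)
t = 16 (t = 4² = 16)
U(O, S) = -64 - 16*O (U(O, S) = (-1*4 - O)*16 = (-4 - O)*16 = -64 - 16*O)
-330*U(13, Z) = -330*(-64 - 16*13) = -330*(-64 - 208) = -330*(-272) = 89760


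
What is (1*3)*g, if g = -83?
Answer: -249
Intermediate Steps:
(1*3)*g = (1*3)*(-83) = 3*(-83) = -249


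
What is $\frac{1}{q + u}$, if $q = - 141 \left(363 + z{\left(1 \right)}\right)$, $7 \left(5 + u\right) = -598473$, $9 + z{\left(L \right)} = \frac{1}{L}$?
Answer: $- \frac{7}{948893} \approx -7.377 \cdot 10^{-6}$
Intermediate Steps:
$z{\left(L \right)} = -9 + \frac{1}{L}$
$u = - \frac{598508}{7}$ ($u = -5 + \frac{1}{7} \left(-598473\right) = -5 - \frac{598473}{7} = - \frac{598508}{7} \approx -85501.0$)
$q = -50055$ ($q = - 141 \left(363 - \left(9 - 1^{-1}\right)\right) = - 141 \left(363 + \left(-9 + 1\right)\right) = - 141 \left(363 - 8\right) = \left(-141\right) 355 = -50055$)
$\frac{1}{q + u} = \frac{1}{-50055 - \frac{598508}{7}} = \frac{1}{- \frac{948893}{7}} = - \frac{7}{948893}$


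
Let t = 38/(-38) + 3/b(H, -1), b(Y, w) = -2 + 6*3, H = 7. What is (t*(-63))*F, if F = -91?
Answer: -74529/16 ≈ -4658.1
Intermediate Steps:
b(Y, w) = 16 (b(Y, w) = -2 + 18 = 16)
t = -13/16 (t = 38/(-38) + 3/16 = 38*(-1/38) + 3*(1/16) = -1 + 3/16 = -13/16 ≈ -0.81250)
(t*(-63))*F = -13/16*(-63)*(-91) = (819/16)*(-91) = -74529/16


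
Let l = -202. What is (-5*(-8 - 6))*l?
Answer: -14140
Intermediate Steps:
(-5*(-8 - 6))*l = -5*(-8 - 6)*(-202) = -5*(-14)*(-202) = 70*(-202) = -14140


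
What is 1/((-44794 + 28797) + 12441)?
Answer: -1/3556 ≈ -0.00028121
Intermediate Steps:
1/((-44794 + 28797) + 12441) = 1/(-15997 + 12441) = 1/(-3556) = -1/3556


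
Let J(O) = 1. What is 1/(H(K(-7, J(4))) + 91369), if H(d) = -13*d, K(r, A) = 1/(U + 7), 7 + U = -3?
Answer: 3/274120 ≈ 1.0944e-5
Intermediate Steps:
U = -10 (U = -7 - 3 = -10)
K(r, A) = -1/3 (K(r, A) = 1/(-10 + 7) = 1/(-3) = -1/3)
1/(H(K(-7, J(4))) + 91369) = 1/(-13*(-1/3) + 91369) = 1/(13/3 + 91369) = 1/(274120/3) = 3/274120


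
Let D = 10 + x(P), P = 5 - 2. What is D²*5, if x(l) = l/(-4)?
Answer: 6845/16 ≈ 427.81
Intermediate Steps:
P = 3
x(l) = -l/4 (x(l) = l*(-¼) = -l/4)
D = 37/4 (D = 10 - ¼*3 = 10 - ¾ = 37/4 ≈ 9.2500)
D²*5 = (37/4)²*5 = (1369/16)*5 = 6845/16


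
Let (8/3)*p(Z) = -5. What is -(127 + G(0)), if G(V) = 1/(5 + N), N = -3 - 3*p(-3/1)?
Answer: -7755/61 ≈ -127.13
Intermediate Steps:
p(Z) = -15/8 (p(Z) = (3/8)*(-5) = -15/8)
N = 21/8 (N = -3 - 3*(-15/8) = -3 + 45/8 = 21/8 ≈ 2.6250)
G(V) = 8/61 (G(V) = 1/(5 + 21/8) = 1/(61/8) = 8/61)
-(127 + G(0)) = -(127 + 8/61) = -1*7755/61 = -7755/61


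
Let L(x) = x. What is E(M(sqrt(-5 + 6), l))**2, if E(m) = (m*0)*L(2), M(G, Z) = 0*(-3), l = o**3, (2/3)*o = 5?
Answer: 0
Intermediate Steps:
o = 15/2 (o = (3/2)*5 = 15/2 ≈ 7.5000)
l = 3375/8 (l = (15/2)**3 = 3375/8 ≈ 421.88)
M(G, Z) = 0
E(m) = 0 (E(m) = (m*0)*2 = 0*2 = 0)
E(M(sqrt(-5 + 6), l))**2 = 0**2 = 0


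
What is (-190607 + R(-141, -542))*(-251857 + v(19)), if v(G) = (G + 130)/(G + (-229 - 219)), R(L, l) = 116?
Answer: 6860647786594/143 ≈ 4.7977e+10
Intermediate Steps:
v(G) = (130 + G)/(-448 + G) (v(G) = (130 + G)/(G - 448) = (130 + G)/(-448 + G))
(-190607 + R(-141, -542))*(-251857 + v(19)) = (-190607 + 116)*(-251857 + (130 + 19)/(-448 + 19)) = -190491*(-251857 + 149/(-429)) = -190491*(-251857 - 1/429*149) = -190491*(-251857 - 149/429) = -190491*(-108046802/429) = 6860647786594/143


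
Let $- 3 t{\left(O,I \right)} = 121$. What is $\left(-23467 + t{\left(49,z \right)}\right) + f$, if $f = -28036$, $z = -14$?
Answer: $- \frac{154630}{3} \approx -51543.0$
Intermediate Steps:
$t{\left(O,I \right)} = - \frac{121}{3}$ ($t{\left(O,I \right)} = \left(- \frac{1}{3}\right) 121 = - \frac{121}{3}$)
$\left(-23467 + t{\left(49,z \right)}\right) + f = \left(-23467 - \frac{121}{3}\right) - 28036 = - \frac{70522}{3} - 28036 = - \frac{154630}{3}$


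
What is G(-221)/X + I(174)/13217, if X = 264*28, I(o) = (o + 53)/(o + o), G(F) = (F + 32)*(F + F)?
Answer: 2287119319/202378704 ≈ 11.301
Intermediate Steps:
G(F) = 2*F*(32 + F) (G(F) = (32 + F)*(2*F) = 2*F*(32 + F))
I(o) = (53 + o)/(2*o) (I(o) = (53 + o)/((2*o)) = (53 + o)*(1/(2*o)) = (53 + o)/(2*o))
X = 7392
G(-221)/X + I(174)/13217 = (2*(-221)*(32 - 221))/7392 + ((½)*(53 + 174)/174)/13217 = (2*(-221)*(-189))*(1/7392) + ((½)*(1/174)*227)*(1/13217) = 83538*(1/7392) + (227/348)*(1/13217) = 1989/176 + 227/4599516 = 2287119319/202378704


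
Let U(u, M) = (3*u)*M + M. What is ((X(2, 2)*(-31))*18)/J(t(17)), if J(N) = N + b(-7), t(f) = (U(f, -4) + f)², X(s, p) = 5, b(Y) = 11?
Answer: -465/6082 ≈ -0.076455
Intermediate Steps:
U(u, M) = M + 3*M*u (U(u, M) = 3*M*u + M = M + 3*M*u)
t(f) = (-4 - 11*f)² (t(f) = (-4*(1 + 3*f) + f)² = ((-4 - 12*f) + f)² = (-4 - 11*f)²)
J(N) = 11 + N (J(N) = N + 11 = 11 + N)
((X(2, 2)*(-31))*18)/J(t(17)) = ((5*(-31))*18)/(11 + (4 + 11*17)²) = (-155*18)/(11 + (4 + 187)²) = -2790/(11 + 191²) = -2790/(11 + 36481) = -2790/36492 = -2790*1/36492 = -465/6082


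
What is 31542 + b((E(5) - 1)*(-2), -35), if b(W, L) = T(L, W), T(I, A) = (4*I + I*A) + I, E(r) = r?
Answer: 31647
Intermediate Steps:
T(I, A) = 5*I + A*I (T(I, A) = (4*I + A*I) + I = 5*I + A*I)
b(W, L) = L*(5 + W)
31542 + b((E(5) - 1)*(-2), -35) = 31542 - 35*(5 + (5 - 1)*(-2)) = 31542 - 35*(5 + 4*(-2)) = 31542 - 35*(5 - 8) = 31542 - 35*(-3) = 31542 + 105 = 31647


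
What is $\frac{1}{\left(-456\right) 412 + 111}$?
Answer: $- \frac{1}{187761} \approx -5.3259 \cdot 10^{-6}$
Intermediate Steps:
$\frac{1}{\left(-456\right) 412 + 111} = \frac{1}{-187872 + 111} = \frac{1}{-187761} = - \frac{1}{187761}$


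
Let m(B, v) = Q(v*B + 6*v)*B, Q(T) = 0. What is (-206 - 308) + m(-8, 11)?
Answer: -514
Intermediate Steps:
m(B, v) = 0 (m(B, v) = 0*B = 0)
(-206 - 308) + m(-8, 11) = (-206 - 308) + 0 = -514 + 0 = -514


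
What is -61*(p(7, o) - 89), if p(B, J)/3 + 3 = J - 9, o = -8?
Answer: 9089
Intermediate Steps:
p(B, J) = -36 + 3*J (p(B, J) = -9 + 3*(J - 9) = -9 + 3*(-9 + J) = -9 + (-27 + 3*J) = -36 + 3*J)
-61*(p(7, o) - 89) = -61*((-36 + 3*(-8)) - 89) = -61*((-36 - 24) - 89) = -61*(-60 - 89) = -61*(-149) = 9089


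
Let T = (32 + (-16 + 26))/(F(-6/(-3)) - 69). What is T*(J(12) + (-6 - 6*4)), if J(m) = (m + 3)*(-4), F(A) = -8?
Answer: 540/11 ≈ 49.091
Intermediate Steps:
T = -6/11 (T = (32 + (-16 + 26))/(-8 - 69) = (32 + 10)/(-77) = 42*(-1/77) = -6/11 ≈ -0.54545)
J(m) = -12 - 4*m (J(m) = (3 + m)*(-4) = -12 - 4*m)
T*(J(12) + (-6 - 6*4)) = -6*((-12 - 4*12) + (-6 - 6*4))/11 = -6*((-12 - 48) + (-6 - 24))/11 = -6*(-60 - 30)/11 = -6/11*(-90) = 540/11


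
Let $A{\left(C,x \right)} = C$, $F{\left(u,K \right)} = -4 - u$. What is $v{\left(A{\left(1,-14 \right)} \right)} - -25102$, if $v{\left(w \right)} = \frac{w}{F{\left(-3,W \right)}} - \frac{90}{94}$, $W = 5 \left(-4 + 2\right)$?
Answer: $\frac{1179702}{47} \approx 25100.0$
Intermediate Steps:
$W = -10$ ($W = 5 \left(-2\right) = -10$)
$v{\left(w \right)} = - \frac{45}{47} - w$ ($v{\left(w \right)} = \frac{w}{-4 - -3} - \frac{90}{94} = \frac{w}{-4 + 3} - \frac{45}{47} = \frac{w}{-1} - \frac{45}{47} = w \left(-1\right) - \frac{45}{47} = - w - \frac{45}{47} = - \frac{45}{47} - w$)
$v{\left(A{\left(1,-14 \right)} \right)} - -25102 = \left(- \frac{45}{47} - 1\right) - -25102 = \left(- \frac{45}{47} - 1\right) + 25102 = - \frac{92}{47} + 25102 = \frac{1179702}{47}$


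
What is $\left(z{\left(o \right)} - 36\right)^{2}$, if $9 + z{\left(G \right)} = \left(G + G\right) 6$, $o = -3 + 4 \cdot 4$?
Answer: $12321$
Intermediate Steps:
$o = 13$ ($o = -3 + 16 = 13$)
$z{\left(G \right)} = -9 + 12 G$ ($z{\left(G \right)} = -9 + \left(G + G\right) 6 = -9 + 2 G 6 = -9 + 12 G$)
$\left(z{\left(o \right)} - 36\right)^{2} = \left(\left(-9 + 12 \cdot 13\right) - 36\right)^{2} = \left(\left(-9 + 156\right) - 36\right)^{2} = \left(147 - 36\right)^{2} = 111^{2} = 12321$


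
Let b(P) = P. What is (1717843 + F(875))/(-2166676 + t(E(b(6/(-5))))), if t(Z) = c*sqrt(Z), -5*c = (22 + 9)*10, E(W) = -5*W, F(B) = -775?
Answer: -465041253246/586810608239 + 13307277*sqrt(6)/586810608239 ≈ -0.79243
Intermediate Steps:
c = -62 (c = -(22 + 9)*10/5 = -31*10/5 = -1/5*310 = -62)
t(Z) = -62*sqrt(Z)
(1717843 + F(875))/(-2166676 + t(E(b(6/(-5))))) = (1717843 - 775)/(-2166676 - 62*sqrt(6)) = 1717068/(-2166676 - 62*sqrt(6))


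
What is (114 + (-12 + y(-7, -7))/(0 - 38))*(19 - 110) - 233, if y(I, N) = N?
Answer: -21305/2 ≈ -10653.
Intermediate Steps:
(114 + (-12 + y(-7, -7))/(0 - 38))*(19 - 110) - 233 = (114 + (-12 - 7)/(0 - 38))*(19 - 110) - 233 = (114 - 19/(-38))*(-91) - 233 = (114 - 19*(-1/38))*(-91) - 233 = (114 + 1/2)*(-91) - 233 = (229/2)*(-91) - 233 = -20839/2 - 233 = -21305/2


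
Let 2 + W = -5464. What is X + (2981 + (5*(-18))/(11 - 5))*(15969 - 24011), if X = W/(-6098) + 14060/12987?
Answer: -25526996583925/1070199 ≈ -2.3853e+7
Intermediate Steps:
W = -5466 (W = -2 - 5464 = -5466)
X = 2117903/1070199 (X = -5466/(-6098) + 14060/12987 = -5466*(-1/6098) + 14060*(1/12987) = 2733/3049 + 380/351 = 2117903/1070199 ≈ 1.9790)
X + (2981 + (5*(-18))/(11 - 5))*(15969 - 24011) = 2117903/1070199 + (2981 + (5*(-18))/(11 - 5))*(15969 - 24011) = 2117903/1070199 + (2981 - 90/6)*(-8042) = 2117903/1070199 + (2981 - 90*1/6)*(-8042) = 2117903/1070199 + (2981 - 15)*(-8042) = 2117903/1070199 + 2966*(-8042) = 2117903/1070199 - 23852572 = -25526996583925/1070199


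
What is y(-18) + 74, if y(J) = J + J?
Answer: 38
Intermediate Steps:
y(J) = 2*J
y(-18) + 74 = 2*(-18) + 74 = -36 + 74 = 38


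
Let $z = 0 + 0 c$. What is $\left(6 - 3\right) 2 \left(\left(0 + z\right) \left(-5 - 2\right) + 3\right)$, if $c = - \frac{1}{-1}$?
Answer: $18$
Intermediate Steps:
$c = 1$ ($c = \left(-1\right) \left(-1\right) = 1$)
$z = 0$ ($z = 0 + 0 \cdot 1 = 0 + 0 = 0$)
$\left(6 - 3\right) 2 \left(\left(0 + z\right) \left(-5 - 2\right) + 3\right) = \left(6 - 3\right) 2 \left(\left(0 + 0\right) \left(-5 - 2\right) + 3\right) = 3 \cdot 2 \left(0 \left(-7\right) + 3\right) = 6 \left(0 + 3\right) = 6 \cdot 3 = 18$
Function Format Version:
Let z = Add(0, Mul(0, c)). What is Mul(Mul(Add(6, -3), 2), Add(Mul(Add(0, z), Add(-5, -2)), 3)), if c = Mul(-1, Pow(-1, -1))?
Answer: 18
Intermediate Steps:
c = 1 (c = Mul(-1, -1) = 1)
z = 0 (z = Add(0, Mul(0, 1)) = Add(0, 0) = 0)
Mul(Mul(Add(6, -3), 2), Add(Mul(Add(0, z), Add(-5, -2)), 3)) = Mul(Mul(Add(6, -3), 2), Add(Mul(Add(0, 0), Add(-5, -2)), 3)) = Mul(Mul(3, 2), Add(Mul(0, -7), 3)) = Mul(6, Add(0, 3)) = Mul(6, 3) = 18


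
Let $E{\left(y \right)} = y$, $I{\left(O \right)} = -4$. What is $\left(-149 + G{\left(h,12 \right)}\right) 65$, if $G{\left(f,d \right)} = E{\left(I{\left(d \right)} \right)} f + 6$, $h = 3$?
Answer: $-10075$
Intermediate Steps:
$G{\left(f,d \right)} = 6 - 4 f$ ($G{\left(f,d \right)} = - 4 f + 6 = 6 - 4 f$)
$\left(-149 + G{\left(h,12 \right)}\right) 65 = \left(-149 + \left(6 - 12\right)\right) 65 = \left(-149 - 6\right) 65 = \left(-155\right) 65 = -10075$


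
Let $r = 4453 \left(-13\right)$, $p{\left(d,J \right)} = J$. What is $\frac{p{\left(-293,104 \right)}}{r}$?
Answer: $- \frac{8}{4453} \approx -0.0017965$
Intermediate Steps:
$r = -57889$
$\frac{p{\left(-293,104 \right)}}{r} = \frac{104}{-57889} = 104 \left(- \frac{1}{57889}\right) = - \frac{8}{4453}$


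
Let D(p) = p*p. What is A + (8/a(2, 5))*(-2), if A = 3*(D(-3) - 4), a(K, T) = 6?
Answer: 37/3 ≈ 12.333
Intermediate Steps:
D(p) = p**2
A = 15 (A = 3*((-3)**2 - 4) = 3*(9 - 4) = 3*5 = 15)
A + (8/a(2, 5))*(-2) = 15 + (8/6)*(-2) = 15 + (8*(1/6))*(-2) = 15 + (4/3)*(-2) = 15 - 8/3 = 37/3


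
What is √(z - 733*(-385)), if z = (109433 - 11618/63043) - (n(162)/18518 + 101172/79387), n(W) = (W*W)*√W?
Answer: √(840976574612566702601606494895716 - 27389187618622719902934001542*√2)/46339393581019 ≈ 625.79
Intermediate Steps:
n(W) = W^(5/2) (n(W) = W²*√W = W^(5/2))
z = 547682391443991/5004794641 - 118098*√2/9259 (z = (109433 - 11618/63043) - (162^(5/2)/18518 + 101172/79387) = (109433 - 11618/63043) - ((236196*√2)*(1/18518) + 101172*(1/79387)) = (109433 - 1*11618/63043) - (118098*√2/9259 + 101172/79387) = (109433 - 11618/63043) - (101172/79387 + 118098*√2/9259) = 6898973001/63043 + (-101172/79387 - 118098*√2/9259) = 547682391443991/5004794641 - 118098*√2/9259 ≈ 1.0941e+5)
√(z - 733*(-385)) = √((547682391443991/5004794641 - 118098*√2/9259) - 733*(-385)) = √((547682391443991/5004794641 - 118098*√2/9259) + 282205) = √(1960060463107396/5004794641 - 118098*√2/9259)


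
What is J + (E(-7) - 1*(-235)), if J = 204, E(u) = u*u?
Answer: 488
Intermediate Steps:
E(u) = u²
J + (E(-7) - 1*(-235)) = 204 + ((-7)² - 1*(-235)) = 204 + (49 + 235) = 204 + 284 = 488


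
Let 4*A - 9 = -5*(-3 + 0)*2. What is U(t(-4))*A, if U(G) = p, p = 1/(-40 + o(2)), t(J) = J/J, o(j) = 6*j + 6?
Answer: -39/88 ≈ -0.44318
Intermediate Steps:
o(j) = 6 + 6*j
t(J) = 1
p = -1/22 (p = 1/(-40 + (6 + 6*2)) = 1/(-40 + (6 + 12)) = 1/(-40 + 18) = 1/(-22) = -1/22 ≈ -0.045455)
U(G) = -1/22
A = 39/4 (A = 9/4 + (-5*(-3 + 0)*2)/4 = 9/4 + (-(-15)*2)/4 = 9/4 + (-5*(-6))/4 = 9/4 + (¼)*30 = 9/4 + 15/2 = 39/4 ≈ 9.7500)
U(t(-4))*A = -1/22*39/4 = -39/88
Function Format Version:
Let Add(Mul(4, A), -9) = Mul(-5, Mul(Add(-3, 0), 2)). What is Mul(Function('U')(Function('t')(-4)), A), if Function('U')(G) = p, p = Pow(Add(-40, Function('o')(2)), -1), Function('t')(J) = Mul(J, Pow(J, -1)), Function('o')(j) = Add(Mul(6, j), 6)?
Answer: Rational(-39, 88) ≈ -0.44318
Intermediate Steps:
Function('o')(j) = Add(6, Mul(6, j))
Function('t')(J) = 1
p = Rational(-1, 22) (p = Pow(Add(-40, Add(6, Mul(6, 2))), -1) = Pow(Add(-40, Add(6, 12)), -1) = Pow(Add(-40, 18), -1) = Pow(-22, -1) = Rational(-1, 22) ≈ -0.045455)
Function('U')(G) = Rational(-1, 22)
A = Rational(39, 4) (A = Add(Rational(9, 4), Mul(Rational(1, 4), Mul(-5, Mul(Add(-3, 0), 2)))) = Add(Rational(9, 4), Mul(Rational(1, 4), Mul(-5, Mul(-3, 2)))) = Add(Rational(9, 4), Mul(Rational(1, 4), Mul(-5, -6))) = Add(Rational(9, 4), Mul(Rational(1, 4), 30)) = Add(Rational(9, 4), Rational(15, 2)) = Rational(39, 4) ≈ 9.7500)
Mul(Function('U')(Function('t')(-4)), A) = Mul(Rational(-1, 22), Rational(39, 4)) = Rational(-39, 88)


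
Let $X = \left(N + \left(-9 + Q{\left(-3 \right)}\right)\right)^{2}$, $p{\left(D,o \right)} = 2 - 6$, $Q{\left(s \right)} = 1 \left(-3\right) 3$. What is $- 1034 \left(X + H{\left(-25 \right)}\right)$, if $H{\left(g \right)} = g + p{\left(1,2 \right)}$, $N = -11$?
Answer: $-839608$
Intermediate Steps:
$Q{\left(s \right)} = -9$ ($Q{\left(s \right)} = \left(-3\right) 3 = -9$)
$p{\left(D,o \right)} = -4$ ($p{\left(D,o \right)} = 2 - 6 = -4$)
$H{\left(g \right)} = -4 + g$ ($H{\left(g \right)} = g - 4 = -4 + g$)
$X = 841$ ($X = \left(-11 - 18\right)^{2} = \left(-29\right)^{2} = 841$)
$- 1034 \left(X + H{\left(-25 \right)}\right) = - 1034 \left(841 - 29\right) = \left(-1034\right) 812 = -839608$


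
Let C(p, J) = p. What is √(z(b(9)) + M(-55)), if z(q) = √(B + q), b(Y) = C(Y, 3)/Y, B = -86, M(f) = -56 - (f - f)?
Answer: √(-56 + I*√85) ≈ 0.61394 + 7.5085*I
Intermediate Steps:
M(f) = -56 (M(f) = -56 - 1*0 = -56 + 0 = -56)
b(Y) = 1 (b(Y) = Y/Y = 1)
z(q) = √(-86 + q)
√(z(b(9)) + M(-55)) = √(√(-86 + 1) - 56) = √(√(-85) - 56) = √(I*√85 - 56) = √(-56 + I*√85)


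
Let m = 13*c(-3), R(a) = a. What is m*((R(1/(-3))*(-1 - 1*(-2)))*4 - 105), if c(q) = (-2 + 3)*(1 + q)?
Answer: 8294/3 ≈ 2764.7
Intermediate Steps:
c(q) = 1 + q (c(q) = 1*(1 + q) = 1 + q)
m = -26 (m = 13*(1 - 3) = 13*(-2) = -26)
m*((R(1/(-3))*(-1 - 1*(-2)))*4 - 105) = -26*(((-1 - 1*(-2))/(-3))*4 - 105) = -26*(-(-1 + 2)/3*4 - 105) = -26*(-1/3*1*4 - 105) = -26*(-1/3*4 - 105) = -26*(-4/3 - 105) = -26*(-319/3) = 8294/3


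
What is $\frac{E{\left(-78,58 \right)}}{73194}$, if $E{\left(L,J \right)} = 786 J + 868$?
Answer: $\frac{23228}{36597} \approx 0.6347$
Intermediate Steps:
$E{\left(L,J \right)} = 868 + 786 J$
$\frac{E{\left(-78,58 \right)}}{73194} = \frac{868 + 786 \cdot 58}{73194} = \left(868 + 45588\right) \frac{1}{73194} = 46456 \cdot \frac{1}{73194} = \frac{23228}{36597}$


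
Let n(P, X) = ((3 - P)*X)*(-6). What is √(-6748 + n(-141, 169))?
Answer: 2*I*√38191 ≈ 390.85*I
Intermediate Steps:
n(P, X) = -6*X*(3 - P) (n(P, X) = (X*(3 - P))*(-6) = -6*X*(3 - P))
√(-6748 + n(-141, 169)) = √(-6748 + 6*169*(-3 - 141)) = √(-6748 + 6*169*(-144)) = √(-6748 - 146016) = √(-152764) = 2*I*√38191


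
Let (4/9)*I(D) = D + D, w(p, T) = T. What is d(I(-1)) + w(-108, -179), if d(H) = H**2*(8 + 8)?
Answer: 145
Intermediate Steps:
I(D) = 9*D/2 (I(D) = 9*(D + D)/4 = 9*(2*D)/4 = 9*D/2)
d(H) = 16*H**2 (d(H) = H**2*16 = 16*H**2)
d(I(-1)) + w(-108, -179) = 16*((9/2)*(-1))**2 - 179 = 16*(-9/2)**2 - 179 = 16*(81/4) - 179 = 324 - 179 = 145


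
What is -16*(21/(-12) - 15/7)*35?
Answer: 2180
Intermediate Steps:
-16*(21/(-12) - 15/7)*35 = -16*(21*(-1/12) - 15*⅐)*35 = -16*(-7/4 - 15/7)*35 = -16*(-109/28)*35 = (436/7)*35 = 2180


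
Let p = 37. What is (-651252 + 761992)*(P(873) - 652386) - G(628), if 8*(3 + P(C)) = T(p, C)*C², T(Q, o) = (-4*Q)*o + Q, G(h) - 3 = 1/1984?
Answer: -2703704879003811553/1984 ≈ -1.3628e+15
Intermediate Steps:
G(h) = 5953/1984 (G(h) = 3 + 1/1984 = 5953/1984)
T(Q, o) = Q - 4*Q*o (T(Q, o) = -4*Q*o + Q = Q - 4*Q*o)
P(C) = -3 + C²*(37 - 148*C)/8 (P(C) = -3 + ((37*(1 - 4*C))*C²)/8 = -3 + ((37 - 148*C)*C²)/8 = -3 + (C²*(37 - 148*C))/8 = -3 + C²*(37 - 148*C)/8)
(-651252 + 761992)*(P(873) - 652386) - G(628) = (-651252 + 761992)*((-3 + (37/8)*873²*(1 - 4*873)) - 652386) - 1*5953/1984 = 110740*((-3 + (37/8)*762129*(1 - 3492)) - 652386) - 5953/1984 = 110740*((-3 + (37/8)*762129*(-3491)) - 652386) - 5953/1984 = 110740*((-3 - 98441916543/8) - 652386) - 5953/1984 = 110740*(-98441916567/8 - 652386) - 5953/1984 = 110740*(-98447135655/8) - 5953/1984 = -2725508950608675/2 - 5953/1984 = -2703704879003811553/1984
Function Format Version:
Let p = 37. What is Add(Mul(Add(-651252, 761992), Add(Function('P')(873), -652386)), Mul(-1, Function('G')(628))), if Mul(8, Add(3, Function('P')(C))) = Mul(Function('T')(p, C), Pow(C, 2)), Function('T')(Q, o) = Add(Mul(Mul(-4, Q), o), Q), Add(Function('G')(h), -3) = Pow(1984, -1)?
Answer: Rational(-2703704879003811553, 1984) ≈ -1.3628e+15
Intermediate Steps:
Function('G')(h) = Rational(5953, 1984) (Function('G')(h) = Add(3, Pow(1984, -1)) = Add(3, Rational(1, 1984)) = Rational(5953, 1984))
Function('T')(Q, o) = Add(Q, Mul(-4, Q, o)) (Function('T')(Q, o) = Add(Mul(-4, Q, o), Q) = Add(Q, Mul(-4, Q, o)))
Function('P')(C) = Add(-3, Mul(Rational(1, 8), Pow(C, 2), Add(37, Mul(-148, C)))) (Function('P')(C) = Add(-3, Mul(Rational(1, 8), Mul(Mul(37, Add(1, Mul(-4, C))), Pow(C, 2)))) = Add(-3, Mul(Rational(1, 8), Mul(Add(37, Mul(-148, C)), Pow(C, 2)))) = Add(-3, Mul(Rational(1, 8), Mul(Pow(C, 2), Add(37, Mul(-148, C))))) = Add(-3, Mul(Rational(1, 8), Pow(C, 2), Add(37, Mul(-148, C)))))
Add(Mul(Add(-651252, 761992), Add(Function('P')(873), -652386)), Mul(-1, Function('G')(628))) = Add(Mul(Add(-651252, 761992), Add(Add(-3, Mul(Rational(37, 8), Pow(873, 2), Add(1, Mul(-4, 873)))), -652386)), Mul(-1, Rational(5953, 1984))) = Add(Mul(110740, Add(Add(-3, Mul(Rational(37, 8), 762129, Add(1, -3492))), -652386)), Rational(-5953, 1984)) = Add(Mul(110740, Add(Add(-3, Mul(Rational(37, 8), 762129, -3491)), -652386)), Rational(-5953, 1984)) = Add(Mul(110740, Add(Add(-3, Rational(-98441916543, 8)), -652386)), Rational(-5953, 1984)) = Add(Mul(110740, Add(Rational(-98441916567, 8), -652386)), Rational(-5953, 1984)) = Add(Mul(110740, Rational(-98447135655, 8)), Rational(-5953, 1984)) = Add(Rational(-2725508950608675, 2), Rational(-5953, 1984)) = Rational(-2703704879003811553, 1984)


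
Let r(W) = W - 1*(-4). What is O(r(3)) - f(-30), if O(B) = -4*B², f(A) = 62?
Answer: -258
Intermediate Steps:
r(W) = 4 + W (r(W) = W + 4 = 4 + W)
O(r(3)) - f(-30) = -4*(4 + 3)² - 1*62 = -4*7² - 62 = -4*49 - 62 = -196 - 62 = -258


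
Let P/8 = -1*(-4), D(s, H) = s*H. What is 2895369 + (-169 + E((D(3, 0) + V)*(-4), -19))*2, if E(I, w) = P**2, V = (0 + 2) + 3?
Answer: 2897079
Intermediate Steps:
D(s, H) = H*s
V = 5 (V = 2 + 3 = 5)
P = 32 (P = 8*(-1*(-4)) = 8*4 = 32)
E(I, w) = 1024 (E(I, w) = 32**2 = 1024)
2895369 + (-169 + E((D(3, 0) + V)*(-4), -19))*2 = 2895369 + (-169 + 1024)*2 = 2895369 + 855*2 = 2895369 + 1710 = 2897079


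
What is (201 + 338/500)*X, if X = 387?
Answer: 19512153/250 ≈ 78049.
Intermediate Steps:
(201 + 338/500)*X = (201 + 338/500)*387 = (201 + 338*(1/500))*387 = (201 + 169/250)*387 = (50419/250)*387 = 19512153/250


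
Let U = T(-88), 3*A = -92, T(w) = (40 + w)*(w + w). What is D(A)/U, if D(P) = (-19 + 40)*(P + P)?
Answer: -161/1056 ≈ -0.15246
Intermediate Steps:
T(w) = 2*w*(40 + w) (T(w) = (40 + w)*(2*w) = 2*w*(40 + w))
A = -92/3 (A = (⅓)*(-92) = -92/3 ≈ -30.667)
D(P) = 42*P (D(P) = 21*(2*P) = 42*P)
U = 8448 (U = 2*(-88)*(40 - 88) = 2*(-88)*(-48) = 8448)
D(A)/U = (42*(-92/3))/8448 = -1288*1/8448 = -161/1056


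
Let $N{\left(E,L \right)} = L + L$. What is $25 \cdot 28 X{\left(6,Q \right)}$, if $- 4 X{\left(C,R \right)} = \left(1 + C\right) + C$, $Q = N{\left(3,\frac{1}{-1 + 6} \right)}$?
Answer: $-2275$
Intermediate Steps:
$N{\left(E,L \right)} = 2 L$
$Q = \frac{2}{5}$ ($Q = \frac{2}{-1 + 6} = \frac{2}{5} \approx 0.4$)
$X{\left(C,R \right)} = - \frac{1}{4} - \frac{C}{2}$ ($X{\left(C,R \right)} = - \frac{\left(1 + C\right) + C}{4} = - \frac{1 + 2 C}{4} = - \frac{1}{4} - \frac{C}{2}$)
$25 \cdot 28 X{\left(6,Q \right)} = 25 \cdot 28 \left(- \frac{1}{4} - 3\right) = 700 \left(- \frac{1}{4} - 3\right) = 700 \left(- \frac{13}{4}\right) = -2275$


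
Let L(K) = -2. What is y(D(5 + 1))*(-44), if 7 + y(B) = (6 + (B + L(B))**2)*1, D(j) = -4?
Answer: -1540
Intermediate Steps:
y(B) = -1 + (-2 + B)**2 (y(B) = -7 + (6 + (B - 2)**2)*1 = -7 + (6 + (-2 + B)**2)*1 = -7 + (6 + (-2 + B)**2) = -1 + (-2 + B)**2)
y(D(5 + 1))*(-44) = (-1 + (-2 - 4)**2)*(-44) = (-1 + (-6)**2)*(-44) = (-1 + 36)*(-44) = 35*(-44) = -1540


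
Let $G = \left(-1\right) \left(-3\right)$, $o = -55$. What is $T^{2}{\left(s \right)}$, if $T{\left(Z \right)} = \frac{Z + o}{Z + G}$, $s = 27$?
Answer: $\frac{196}{225} \approx 0.87111$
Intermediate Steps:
$G = 3$
$T{\left(Z \right)} = \frac{-55 + Z}{3 + Z}$ ($T{\left(Z \right)} = \frac{Z - 55}{Z + 3} = \frac{-55 + Z}{3 + Z}$)
$T^{2}{\left(s \right)} = \left(\frac{-55 + 27}{3 + 27}\right)^{2} = \left(\frac{1}{30} \left(-28\right)\right)^{2} = \left(- \frac{14}{15}\right)^{2} = \frac{196}{225}$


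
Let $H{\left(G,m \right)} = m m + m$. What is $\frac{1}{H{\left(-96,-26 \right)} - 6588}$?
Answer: $- \frac{1}{5938} \approx -0.00016841$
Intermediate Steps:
$H{\left(G,m \right)} = m + m^{2}$ ($H{\left(G,m \right)} = m^{2} + m = m + m^{2}$)
$\frac{1}{H{\left(-96,-26 \right)} - 6588} = \frac{1}{- 26 \left(1 - 26\right) - 6588} = \frac{1}{\left(-26\right) \left(-25\right) - 6588} = \frac{1}{650 - 6588} = \frac{1}{-5938} = - \frac{1}{5938}$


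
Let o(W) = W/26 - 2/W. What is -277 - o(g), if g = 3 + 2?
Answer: -35983/130 ≈ -276.79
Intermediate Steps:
g = 5
o(W) = -2/W + W/26 (o(W) = W*(1/26) - 2/W = W/26 - 2/W = -2/W + W/26)
-277 - o(g) = -277 - (-2/5 + (1/26)*5) = -277 - (-2*⅕ + 5/26) = -277 - (-⅖ + 5/26) = -277 - 1*(-27/130) = -277 + 27/130 = -35983/130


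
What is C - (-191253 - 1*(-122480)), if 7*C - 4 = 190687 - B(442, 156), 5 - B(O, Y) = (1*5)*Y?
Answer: 672877/7 ≈ 96125.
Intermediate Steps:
B(O, Y) = 5 - 5*Y (B(O, Y) = 5 - 1*5*Y = 5 - 5*Y)
C = 191466/7 (C = 4/7 + (190687 - (5 - 5*156))/7 = 4/7 + (190687 - (5 - 780))/7 = 4/7 + (190687 - 1*(-775))/7 = 4/7 + (190687 + 775)/7 = 4/7 + (⅐)*191462 = 4/7 + 191462/7 = 191466/7 ≈ 27352.)
C - (-191253 - 1*(-122480)) = 191466/7 - (-191253 - 1*(-122480)) = 191466/7 - (-191253 + 122480) = 191466/7 - 1*(-68773) = 191466/7 + 68773 = 672877/7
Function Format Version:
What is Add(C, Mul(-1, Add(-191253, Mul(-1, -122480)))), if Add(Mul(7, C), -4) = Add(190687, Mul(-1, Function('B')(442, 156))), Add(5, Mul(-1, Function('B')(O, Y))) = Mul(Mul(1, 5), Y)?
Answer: Rational(672877, 7) ≈ 96125.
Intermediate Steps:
Function('B')(O, Y) = Add(5, Mul(-5, Y)) (Function('B')(O, Y) = Add(5, Mul(-1, Mul(Mul(1, 5), Y))) = Add(5, Mul(-1, Mul(5, Y))) = Add(5, Mul(-5, Y)))
C = Rational(191466, 7) (C = Add(Rational(4, 7), Mul(Rational(1, 7), Add(190687, Mul(-1, Add(5, Mul(-5, 156)))))) = Add(Rational(4, 7), Mul(Rational(1, 7), Add(190687, Mul(-1, Add(5, -780))))) = Add(Rational(4, 7), Mul(Rational(1, 7), Add(190687, Mul(-1, -775)))) = Add(Rational(4, 7), Mul(Rational(1, 7), Add(190687, 775))) = Add(Rational(4, 7), Mul(Rational(1, 7), 191462)) = Add(Rational(4, 7), Rational(191462, 7)) = Rational(191466, 7) ≈ 27352.)
Add(C, Mul(-1, Add(-191253, Mul(-1, -122480)))) = Add(Rational(191466, 7), Mul(-1, Add(-191253, Mul(-1, -122480)))) = Add(Rational(191466, 7), Mul(-1, Add(-191253, 122480))) = Add(Rational(191466, 7), Mul(-1, -68773)) = Add(Rational(191466, 7), 68773) = Rational(672877, 7)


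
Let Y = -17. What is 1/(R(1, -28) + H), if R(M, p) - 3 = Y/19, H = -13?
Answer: -19/207 ≈ -0.091787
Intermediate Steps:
R(M, p) = 40/19 (R(M, p) = 3 - 17/19 = 40/19)
1/(R(1, -28) + H) = 1/(40/19 - 13) = 1/(-207/19) = -19/207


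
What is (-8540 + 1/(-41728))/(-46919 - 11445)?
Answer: 356357121/2435412992 ≈ 0.14632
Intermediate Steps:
(-8540 + 1/(-41728))/(-46919 - 11445) = (-8540 - 1/41728)/(-58364) = -356357121/41728*(-1/58364) = 356357121/2435412992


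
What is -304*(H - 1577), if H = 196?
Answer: 419824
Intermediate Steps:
-304*(H - 1577) = -304*(196 - 1577) = -304*(-1381) = 419824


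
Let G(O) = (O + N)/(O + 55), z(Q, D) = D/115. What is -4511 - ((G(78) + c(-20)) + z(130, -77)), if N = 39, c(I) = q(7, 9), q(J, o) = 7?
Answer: -69106024/15295 ≈ -4518.2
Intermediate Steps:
c(I) = 7
z(Q, D) = D/115 (z(Q, D) = D*(1/115) = D/115)
G(O) = (39 + O)/(55 + O) (G(O) = (O + 39)/(O + 55) = (39 + O)/(55 + O))
-4511 - ((G(78) + c(-20)) + z(130, -77)) = -4511 - (((39 + 78)/(55 + 78) + 7) + (1/115)*(-77)) = -4511 - ((117/133 + 7) - 77/115) = -4511 - (1048/133 - 77/115) = -4511 - 1*110279/15295 = -4511 - 110279/15295 = -69106024/15295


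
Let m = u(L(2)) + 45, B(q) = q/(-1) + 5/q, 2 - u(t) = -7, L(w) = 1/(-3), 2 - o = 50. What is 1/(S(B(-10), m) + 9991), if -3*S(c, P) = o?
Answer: 1/10007 ≈ 9.9930e-5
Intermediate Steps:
o = -48 (o = 2 - 1*50 = 2 - 50 = -48)
L(w) = -⅓ (L(w) = 1*(-⅓) = -⅓)
u(t) = 9 (u(t) = 2 - 1*(-7) = 2 + 7 = 9)
B(q) = -q + 5/q (B(q) = q*(-1) + 5/q = -q + 5/q)
m = 54 (m = 9 + 45 = 54)
S(c, P) = 16 (S(c, P) = -⅓*(-48) = 16)
1/(S(B(-10), m) + 9991) = 1/(16 + 9991) = 1/10007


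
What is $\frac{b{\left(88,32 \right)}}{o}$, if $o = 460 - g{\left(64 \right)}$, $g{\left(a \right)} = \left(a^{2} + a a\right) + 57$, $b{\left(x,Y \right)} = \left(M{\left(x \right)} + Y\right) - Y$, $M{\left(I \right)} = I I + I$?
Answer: $- \frac{7832}{7789} \approx -1.0055$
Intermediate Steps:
$M{\left(I \right)} = I + I^{2}$ ($M{\left(I \right)} = I^{2} + I = I + I^{2}$)
$b{\left(x,Y \right)} = x \left(1 + x\right)$ ($b{\left(x,Y \right)} = \left(x \left(1 + x\right) + Y\right) - Y = \left(Y + x \left(1 + x\right)\right) - Y = x \left(1 + x\right)$)
$g{\left(a \right)} = 57 + 2 a^{2}$ ($g{\left(a \right)} = \left(a^{2} + a^{2}\right) + 57 = 2 a^{2} + 57 = 57 + 2 a^{2}$)
$o = -7789$ ($o = 460 - \left(57 + 2 \cdot 64^{2}\right) = 460 - \left(57 + 2 \cdot 4096\right) = 460 - \left(57 + 8192\right) = 460 - 8249 = -7789$)
$\frac{b{\left(88,32 \right)}}{o} = \frac{88 \left(1 + 88\right)}{-7789} = 88 \cdot 89 \left(- \frac{1}{7789}\right) = 7832 \left(- \frac{1}{7789}\right) = - \frac{7832}{7789}$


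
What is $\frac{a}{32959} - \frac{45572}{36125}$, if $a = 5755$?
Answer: $- \frac{1294108173}{1190643875} \approx -1.0869$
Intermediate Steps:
$\frac{a}{32959} - \frac{45572}{36125} = \frac{5755}{32959} - \frac{45572}{36125} = - \frac{1294108173}{1190643875}$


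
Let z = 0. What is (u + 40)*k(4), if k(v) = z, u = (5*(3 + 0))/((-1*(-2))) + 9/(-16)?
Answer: 0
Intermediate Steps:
u = 111/16 (u = (5*3)/2 + 9*(-1/16) = 15*(½) - 9/16 = 15/2 - 9/16 = 111/16 ≈ 6.9375)
k(v) = 0
(u + 40)*k(4) = (111/16 + 40)*0 = (751/16)*0 = 0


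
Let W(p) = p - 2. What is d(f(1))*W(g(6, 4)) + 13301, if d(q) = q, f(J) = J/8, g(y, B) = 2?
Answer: 13301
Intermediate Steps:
W(p) = -2 + p
f(J) = J/8 (f(J) = J*(⅛) = J/8)
d(f(1))*W(g(6, 4)) + 13301 = ((⅛)*1)*(-2 + 2) + 13301 = (⅛)*0 + 13301 = 0 + 13301 = 13301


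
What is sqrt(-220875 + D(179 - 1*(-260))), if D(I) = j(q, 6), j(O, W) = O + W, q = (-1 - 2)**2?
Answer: 6*I*sqrt(6135) ≈ 469.96*I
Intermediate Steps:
q = 9 (q = (-3)**2 = 9)
D(I) = 15 (D(I) = 9 + 6 = 15)
sqrt(-220875 + D(179 - 1*(-260))) = sqrt(-220875 + 15) = sqrt(-220860) = 6*I*sqrt(6135)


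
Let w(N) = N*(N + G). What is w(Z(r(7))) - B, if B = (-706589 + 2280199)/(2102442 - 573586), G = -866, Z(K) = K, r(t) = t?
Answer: -4597292369/764428 ≈ -6014.0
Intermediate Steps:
w(N) = N*(-866 + N) (w(N) = N*(N - 866) = N*(-866 + N))
B = 786805/764428 (B = 1573610/1528856 = 1573610*(1/1528856) = 786805/764428 ≈ 1.0293)
w(Z(r(7))) - B = 7*(-866 + 7) - 1*786805/764428 = 7*(-859) - 786805/764428 = -6013 - 786805/764428 = -4597292369/764428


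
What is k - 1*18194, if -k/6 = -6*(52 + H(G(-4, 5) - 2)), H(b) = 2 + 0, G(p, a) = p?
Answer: -16250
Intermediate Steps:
H(b) = 2
k = 1944 (k = -(-36)*(52 + 2) = -(-36)*54 = -6*(-324) = 1944)
k - 1*18194 = 1944 - 1*18194 = 1944 - 18194 = -16250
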